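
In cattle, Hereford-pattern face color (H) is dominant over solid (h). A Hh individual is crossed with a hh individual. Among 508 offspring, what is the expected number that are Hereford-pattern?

Punnett square for Hh × hh:
Offspring genotypes: 2 Hh, 2 hh
Hereford-pattern: 2, solid: 2
Hereford-pattern: 2 out of 4 → fraction 1/2
Expected count = 1/2 × 508 = 254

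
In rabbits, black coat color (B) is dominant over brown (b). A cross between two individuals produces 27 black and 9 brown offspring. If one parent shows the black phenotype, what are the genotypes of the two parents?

Observed offspring: 27 black, 9 brown
The observed ratio simplifies to 3:1. Brown (bb) offspring appear, so each parent must contribute one b allele. The parent stated to show black carries B, so it is Bb. The other parent is then either Bb or bb: Bb × bb would give a 1:1 split, whereas Bb × Bb gives 3:1 — matching the data. So both parents are heterozygous (Bb × Bb).
Parent genotypes: Bb × Bb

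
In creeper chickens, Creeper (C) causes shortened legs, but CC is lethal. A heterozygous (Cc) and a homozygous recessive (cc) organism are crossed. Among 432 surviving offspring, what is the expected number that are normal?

Cross: Cc × cc
Punnett square offspring (before lethality): 2 Cc, 2 cc
No CC offspring are produced in this cross.
normal: 2 out of 4 → fraction 1/2
Expected count = 1/2 × 432 = 216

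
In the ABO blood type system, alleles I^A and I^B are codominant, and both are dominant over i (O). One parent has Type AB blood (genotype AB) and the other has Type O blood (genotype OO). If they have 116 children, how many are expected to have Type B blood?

Cross: AB × OO
Possible offspring genotypes: 2 AO, 2 BO
Blood type counts: 2 Type A, 2 Type B
Probability of Type B: 2/4 = 1/2
Expected count = 1/2 × 116 = 58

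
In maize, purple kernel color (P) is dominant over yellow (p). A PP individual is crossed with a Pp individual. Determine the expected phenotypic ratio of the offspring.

Punnett square for PP × Pp:
Offspring genotypes: 2 PP, 2 Pp
purple: 4, yellow: 0
Ratio: all purple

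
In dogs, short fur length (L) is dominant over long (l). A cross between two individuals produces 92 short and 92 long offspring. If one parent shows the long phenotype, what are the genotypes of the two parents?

Observed offspring: 92 short, 92 long
The observed ratio simplifies to 1:1. One parent shows long, so its genotype must be ll. A 1:1 offspring split requires the other parent to be heterozygous (Ll).
Parent genotypes: ll × Ll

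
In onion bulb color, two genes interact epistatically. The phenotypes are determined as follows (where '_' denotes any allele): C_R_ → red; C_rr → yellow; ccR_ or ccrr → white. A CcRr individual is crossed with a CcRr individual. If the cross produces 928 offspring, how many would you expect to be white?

Cross: CcRr × CcRr — consider each gene separately:
C gene: Cc × Cc → 1 CC, 2 Cc, 1 cc → 3 C_ : 1 cc (out of 4)
R gene: Rr × Rr → 1 RR, 2 Rr, 1 rr → 3 R_ : 1 rr (out of 4)
Genotype classes (out of 4 × 4 = 16): C_R_ = 3×3 = 9; C_rr = 3×1 = 3; ccR_ = 1×3 = 3; ccrr = 1×1 = 1
Apply the phenotype rules: C_R_ (9) → red; C_rr (3) → yellow; ccR_ (3) + ccrr (1) → white
Phenotype counts (out of 16): 9 red, 3 yellow, 4 white
white: 4 out of 16 → fraction 1/4
Expected count = 1/4 × 928 = 232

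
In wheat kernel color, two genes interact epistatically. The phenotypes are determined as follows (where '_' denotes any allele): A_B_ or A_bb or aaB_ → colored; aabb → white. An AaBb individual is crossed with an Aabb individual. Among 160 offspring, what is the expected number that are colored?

Cross: AaBb × Aabb — consider each gene separately:
A gene: Aa × Aa → 1 AA, 2 Aa, 1 aa → 3 A_ : 1 aa (out of 4)
B gene: Bb × bb → 2 Bb, 2 bb → 2 B_ : 2 bb (out of 4)
Genotype classes (out of 4 × 4 = 16): A_B_ = 3×2 = 6; A_bb = 3×2 = 6; aaB_ = 1×2 = 2; aabb = 1×2 = 2
Apply the phenotype rules: A_B_ (6) + A_bb (6) + aaB_ (2) → colored; aabb (2) → white
Phenotype counts (out of 16): 14 colored, 2 white
colored: 14 out of 16 → fraction 7/8
Expected count = 7/8 × 160 = 140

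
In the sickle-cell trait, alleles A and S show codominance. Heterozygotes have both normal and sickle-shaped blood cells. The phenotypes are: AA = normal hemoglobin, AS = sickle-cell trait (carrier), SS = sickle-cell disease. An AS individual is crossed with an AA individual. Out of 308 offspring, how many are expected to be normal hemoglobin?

Punnett square for AS × AA:
Offspring genotypes: 2 AA, 2 AS
Phenotype counts: 2 normal hemoglobin, 2 sickle-cell trait (carrier)
normal hemoglobin: 2 out of 4 → fraction 1/2
Expected count = 1/2 × 308 = 154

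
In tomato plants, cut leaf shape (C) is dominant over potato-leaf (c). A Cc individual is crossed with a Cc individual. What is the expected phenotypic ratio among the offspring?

Punnett square for Cc × Cc:
Offspring genotypes: 1 CC, 2 Cc, 1 cc
cut: 3, potato-leaf: 1
Ratio: 3:1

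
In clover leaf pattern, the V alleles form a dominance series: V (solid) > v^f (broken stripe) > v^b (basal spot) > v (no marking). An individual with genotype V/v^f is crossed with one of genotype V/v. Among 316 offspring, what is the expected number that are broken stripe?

Cross: V/v^f × V/v
Allele dominance: V > v^f > v^b > v
Offspring genotypes: 1 V/V, 1 V/v, 1 V/v^f, 1 v^f/v
Phenotype counts: 3 solid, 1 broken stripe
broken stripe: 1 out of 4 → fraction 1/4
Expected count = 1/4 × 316 = 79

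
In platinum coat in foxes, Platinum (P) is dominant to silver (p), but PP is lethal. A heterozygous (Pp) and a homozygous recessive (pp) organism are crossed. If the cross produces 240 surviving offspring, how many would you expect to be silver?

Cross: Pp × pp
Punnett square offspring (before lethality): 2 Pp, 2 pp
No PP offspring are produced in this cross.
silver: 2 out of 4 → fraction 1/2
Expected count = 1/2 × 240 = 120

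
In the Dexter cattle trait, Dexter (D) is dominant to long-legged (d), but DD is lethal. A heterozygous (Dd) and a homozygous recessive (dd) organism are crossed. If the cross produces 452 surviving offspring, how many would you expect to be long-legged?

Cross: Dd × dd
Punnett square offspring (before lethality): 2 Dd, 2 dd
No DD offspring are produced in this cross.
long-legged: 2 out of 4 → fraction 1/2
Expected count = 1/2 × 452 = 226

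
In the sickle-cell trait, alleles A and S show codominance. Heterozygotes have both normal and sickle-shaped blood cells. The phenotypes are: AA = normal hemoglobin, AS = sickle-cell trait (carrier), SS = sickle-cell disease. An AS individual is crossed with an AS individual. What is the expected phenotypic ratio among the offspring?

Punnett square for AS × AS:
Offspring genotypes: 1 AA, 2 AS, 1 SS
Phenotype counts: 1 normal hemoglobin, 2 sickle-cell trait (carrier), 1 sickle-cell disease
Ratio: 1 normal hemoglobin : 2 sickle-cell trait (carrier) : 1 sickle-cell disease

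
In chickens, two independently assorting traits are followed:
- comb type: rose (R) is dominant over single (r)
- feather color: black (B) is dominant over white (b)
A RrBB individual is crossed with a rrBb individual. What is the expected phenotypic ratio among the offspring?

Dihybrid cross RrBB × rrBb — consider each gene separately:
comb type: Rr × rr → 2 Rr, 2 rr → 2 R_ : 2 rr (out of 4)
feather color: BB × Bb → 2 BB, 2 Bb → 4 B_ (out of 4)
Combine (counts out of 4 × 4 = 16): rose/black (R_B_) = 2×4 = 8; single/black (rrB_) = 2×4 = 8
Phenotype counts (out of 16): 8 rose/black, 8 single/black
Ratio: 1 rose/black : 1 single/black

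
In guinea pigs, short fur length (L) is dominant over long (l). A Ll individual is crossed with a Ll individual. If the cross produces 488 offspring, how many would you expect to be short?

Punnett square for Ll × Ll:
Offspring genotypes: 1 LL, 2 Ll, 1 ll
short: 3, long: 1
short: 3 out of 4 → fraction 3/4
Expected count = 3/4 × 488 = 366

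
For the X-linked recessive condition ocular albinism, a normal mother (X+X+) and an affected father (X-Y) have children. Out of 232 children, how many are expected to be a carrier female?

Cross: X+X+ × X-Y
Offspring: 2 X+X-, 2 X+Y
Probability of a carrier female: 2/4 = 1/2
Expected count = 1/2 × 232 = 116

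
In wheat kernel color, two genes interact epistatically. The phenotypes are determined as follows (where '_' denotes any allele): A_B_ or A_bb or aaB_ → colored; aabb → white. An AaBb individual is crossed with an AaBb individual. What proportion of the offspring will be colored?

Cross: AaBb × AaBb — consider each gene separately:
A gene: Aa × Aa → 1 AA, 2 Aa, 1 aa → 3 A_ : 1 aa (out of 4)
B gene: Bb × Bb → 1 BB, 2 Bb, 1 bb → 3 B_ : 1 bb (out of 4)
Genotype classes (out of 4 × 4 = 16): A_B_ = 3×3 = 9; A_bb = 3×1 = 3; aaB_ = 1×3 = 3; aabb = 1×1 = 1
Apply the phenotype rules: A_B_ (9) + A_bb (3) + aaB_ (3) → colored; aabb (1) → white
Phenotype counts (out of 16): 15 colored, 1 white
colored: 15 out of 16
Probability: 15/16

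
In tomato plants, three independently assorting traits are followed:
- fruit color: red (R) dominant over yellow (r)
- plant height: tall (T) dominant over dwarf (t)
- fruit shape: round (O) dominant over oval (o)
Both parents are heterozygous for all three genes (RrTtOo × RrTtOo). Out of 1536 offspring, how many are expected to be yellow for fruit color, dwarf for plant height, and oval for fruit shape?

Trihybrid cross: RrTtOo × RrTtOo
Each trait segregates independently with a 3:1 phenotypic ratio, so each gene contributes 3/4 (dominant) or 1/4 (recessive).
Target: yellow (fruit color), dwarf (plant height), oval (fruit shape)
Probability = product of independent per-trait probabilities
= 1/4 × 1/4 × 1/4 = 1/64
Expected count = 1/64 × 1536 = 24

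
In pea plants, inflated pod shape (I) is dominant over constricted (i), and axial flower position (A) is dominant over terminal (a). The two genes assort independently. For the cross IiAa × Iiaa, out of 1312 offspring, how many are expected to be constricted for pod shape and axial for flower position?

Dihybrid cross IiAa × Iiaa — consider each gene separately:
pod shape: Ii × Ii → 1 II, 2 Ii, 1 ii → 3 I_ : 1 ii (out of 4)
flower position: Aa × aa → 2 Aa, 2 aa → 2 A_ : 2 aa (out of 4)
Looking for: constricted (ii) and axial (A_)
P(constricted) = 1/4, P(axial) = 2/4
P(both) = 1/4 × 2/4 = 2/16 = 1/8
Expected count = 1/8 × 1312 = 164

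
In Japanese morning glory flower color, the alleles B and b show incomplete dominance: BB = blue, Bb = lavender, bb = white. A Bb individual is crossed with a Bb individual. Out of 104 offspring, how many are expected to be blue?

Punnett square for Bb × Bb:
Offspring genotypes: 1 BB, 2 Bb, 1 bb
Phenotype counts: 1 blue, 2 lavender, 1 white
blue: 1 out of 4 → fraction 1/4
Expected count = 1/4 × 104 = 26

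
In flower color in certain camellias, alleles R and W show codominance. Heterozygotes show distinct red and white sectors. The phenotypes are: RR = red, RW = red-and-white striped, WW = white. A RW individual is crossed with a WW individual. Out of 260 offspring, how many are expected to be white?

Punnett square for RW × WW:
Offspring genotypes: 2 RW, 2 WW
Phenotype counts: 2 red-and-white striped, 2 white
white: 2 out of 4 → fraction 1/2
Expected count = 1/2 × 260 = 130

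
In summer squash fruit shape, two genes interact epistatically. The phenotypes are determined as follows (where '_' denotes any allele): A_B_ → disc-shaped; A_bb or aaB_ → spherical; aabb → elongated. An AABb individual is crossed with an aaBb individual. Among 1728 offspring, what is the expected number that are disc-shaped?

Cross: AABb × aaBb — consider each gene separately:
A gene: AA × aa → 4 Aa → 4 A_ (out of 4)
B gene: Bb × Bb → 1 BB, 2 Bb, 1 bb → 3 B_ : 1 bb (out of 4)
Genotype classes (out of 4 × 4 = 16): A_B_ = 4×3 = 12; A_bb = 4×1 = 4
Apply the phenotype rules: A_B_ (12) → disc-shaped; A_bb (4) → spherical
Phenotype counts (out of 16): 12 disc-shaped, 4 spherical
disc-shaped: 12 out of 16 → fraction 3/4
Expected count = 3/4 × 1728 = 1296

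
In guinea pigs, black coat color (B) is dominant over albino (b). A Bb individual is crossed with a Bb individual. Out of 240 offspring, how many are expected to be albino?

Punnett square for Bb × Bb:
Offspring genotypes: 1 BB, 2 Bb, 1 bb
black: 3, albino: 1
albino: 1 out of 4 → fraction 1/4
Expected count = 1/4 × 240 = 60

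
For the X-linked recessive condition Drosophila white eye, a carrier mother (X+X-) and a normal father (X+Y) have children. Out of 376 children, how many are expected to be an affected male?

Cross: X+X- × X+Y
Offspring: 1 X+X+, 1 X+Y, 1 X+X-, 1 X-Y
Probability of an affected male: 1/4
Expected count = 1/4 × 376 = 94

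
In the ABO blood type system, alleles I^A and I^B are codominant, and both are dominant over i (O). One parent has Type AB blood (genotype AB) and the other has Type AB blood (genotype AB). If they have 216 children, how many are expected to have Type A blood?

Cross: AB × AB
Possible offspring genotypes: 1 AA, 2 AB, 1 BB
Blood type counts: 1 Type A, 2 Type AB, 1 Type B
Probability of Type A: 1/4
Expected count = 1/4 × 216 = 54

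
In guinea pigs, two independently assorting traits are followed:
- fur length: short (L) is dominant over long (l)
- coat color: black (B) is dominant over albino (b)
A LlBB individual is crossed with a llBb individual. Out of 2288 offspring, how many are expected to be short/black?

Dihybrid cross LlBB × llBb — consider each gene separately:
fur length: Ll × ll → 2 Ll, 2 ll → 2 L_ : 2 ll (out of 4)
coat color: BB × Bb → 2 BB, 2 Bb → 4 B_ (out of 4)
Combine (counts out of 4 × 4 = 16): short/black (L_B_) = 2×4 = 8; long/black (llB_) = 2×4 = 8
Phenotype counts (out of 16): 8 short/black, 8 long/black
short/black: 8 out of 16 → fraction 1/2
Expected count = 1/2 × 2288 = 1144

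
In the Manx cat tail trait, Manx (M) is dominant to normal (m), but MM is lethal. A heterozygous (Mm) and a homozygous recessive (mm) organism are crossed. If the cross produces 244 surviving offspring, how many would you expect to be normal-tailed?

Cross: Mm × mm
Punnett square offspring (before lethality): 2 Mm, 2 mm
No MM offspring are produced in this cross.
normal-tailed: 2 out of 4 → fraction 1/2
Expected count = 1/2 × 244 = 122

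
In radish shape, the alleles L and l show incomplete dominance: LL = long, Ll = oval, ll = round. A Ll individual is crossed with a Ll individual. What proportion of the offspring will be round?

Punnett square for Ll × Ll:
Offspring genotypes: 1 LL, 2 Ll, 1 ll
Phenotype counts: 1 long, 2 oval, 1 round
round: 1 out of 4
Probability: 1/4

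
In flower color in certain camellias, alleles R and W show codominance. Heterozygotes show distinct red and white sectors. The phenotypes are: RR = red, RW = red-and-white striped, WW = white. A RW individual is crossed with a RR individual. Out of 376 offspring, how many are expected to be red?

Punnett square for RW × RR:
Offspring genotypes: 2 RR, 2 RW
Phenotype counts: 2 red, 2 red-and-white striped
red: 2 out of 4 → fraction 1/2
Expected count = 1/2 × 376 = 188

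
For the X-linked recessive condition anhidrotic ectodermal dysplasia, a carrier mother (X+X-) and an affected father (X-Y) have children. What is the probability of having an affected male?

Cross: X+X- × X-Y
Offspring: 1 X+X-, 1 X+Y, 1 X-X-, 1 X-Y
Probability of an affected male: 1/4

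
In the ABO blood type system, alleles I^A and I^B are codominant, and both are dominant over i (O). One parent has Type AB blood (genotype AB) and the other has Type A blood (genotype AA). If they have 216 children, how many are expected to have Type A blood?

Cross: AB × AA
Possible offspring genotypes: 2 AA, 2 AB
Blood type counts: 2 Type A, 2 Type AB
Probability of Type A: 2/4 = 1/2
Expected count = 1/2 × 216 = 108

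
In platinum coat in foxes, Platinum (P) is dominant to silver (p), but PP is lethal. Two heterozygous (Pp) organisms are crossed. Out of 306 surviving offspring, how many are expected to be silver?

Cross: Pp × Pp
Punnett square offspring (before lethality): 1 PP, 2 Pp, 1 pp
The PP genotype is lethal (embryos die); surviving offspring: 2 Pp, 1 pp
silver: 1 out of 3 → fraction 1/3
Expected count = 1/3 × 306 = 102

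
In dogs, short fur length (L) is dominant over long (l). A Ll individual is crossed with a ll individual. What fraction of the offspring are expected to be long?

Punnett square for Ll × ll:
Offspring genotypes: 2 Ll, 2 ll
short: 2, long: 2
long: 2 out of 4
Probability: 2/4 = 1/2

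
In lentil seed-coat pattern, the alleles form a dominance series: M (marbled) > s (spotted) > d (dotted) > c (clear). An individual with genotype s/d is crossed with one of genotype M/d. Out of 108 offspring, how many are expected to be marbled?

Cross: s/d × M/d
Allele dominance: M > s > d > c
Offspring genotypes: 1 M/s, 1 s/d, 1 M/d, 1 d/d
Phenotype counts: 2 marbled, 1 spotted, 1 dotted
marbled: 2 out of 4 → fraction 1/2
Expected count = 1/2 × 108 = 54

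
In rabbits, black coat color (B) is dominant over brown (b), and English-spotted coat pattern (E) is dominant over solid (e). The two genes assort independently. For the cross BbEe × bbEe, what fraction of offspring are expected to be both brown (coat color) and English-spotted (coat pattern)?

Dihybrid cross BbEe × bbEe — consider each gene separately:
coat color: Bb × bb → 2 Bb, 2 bb → 2 B_ : 2 bb (out of 4)
coat pattern: Ee × Ee → 1 EE, 2 Ee, 1 ee → 3 E_ : 1 ee (out of 4)
Looking for: brown (bb) and English-spotted (E_)
P(brown) = 2/4, P(English-spotted) = 3/4
P(both) = 2/4 × 3/4 = 6/16 = 3/8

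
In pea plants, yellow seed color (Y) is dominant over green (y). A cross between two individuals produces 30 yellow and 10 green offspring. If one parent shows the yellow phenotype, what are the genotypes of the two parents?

Observed offspring: 30 yellow, 10 green
The observed ratio simplifies to 3:1. Green (yy) offspring appear, so each parent must contribute one y allele. The parent stated to show yellow carries Y, so it is Yy. The other parent is then either Yy or yy: Yy × yy would give a 1:1 split, whereas Yy × Yy gives 3:1 — matching the data. So both parents are heterozygous (Yy × Yy).
Parent genotypes: Yy × Yy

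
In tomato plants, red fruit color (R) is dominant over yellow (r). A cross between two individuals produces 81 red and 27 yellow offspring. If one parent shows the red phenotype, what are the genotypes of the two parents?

Observed offspring: 81 red, 27 yellow
The observed ratio simplifies to 3:1. Yellow (rr) offspring appear, so each parent must contribute one r allele. The parent stated to show red carries R, so it is Rr. The other parent is then either Rr or rr: Rr × rr would give a 1:1 split, whereas Rr × Rr gives 3:1 — matching the data. So both parents are heterozygous (Rr × Rr).
Parent genotypes: Rr × Rr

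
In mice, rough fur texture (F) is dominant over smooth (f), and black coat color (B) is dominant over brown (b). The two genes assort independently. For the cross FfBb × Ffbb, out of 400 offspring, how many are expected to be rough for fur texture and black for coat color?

Dihybrid cross FfBb × Ffbb — consider each gene separately:
fur texture: Ff × Ff → 1 FF, 2 Ff, 1 ff → 3 F_ : 1 ff (out of 4)
coat color: Bb × bb → 2 Bb, 2 bb → 2 B_ : 2 bb (out of 4)
Looking for: rough (F_) and black (B_)
P(rough) = 3/4, P(black) = 2/4
P(both) = 3/4 × 2/4 = 6/16 = 3/8
Expected count = 3/8 × 400 = 150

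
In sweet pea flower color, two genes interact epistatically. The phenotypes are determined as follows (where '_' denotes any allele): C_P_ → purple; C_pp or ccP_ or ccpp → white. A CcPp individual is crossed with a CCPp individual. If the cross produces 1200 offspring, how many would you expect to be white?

Cross: CcPp × CCPp — consider each gene separately:
C gene: Cc × CC → 2 CC, 2 Cc → 4 C_ (out of 4)
P gene: Pp × Pp → 1 PP, 2 Pp, 1 pp → 3 P_ : 1 pp (out of 4)
Genotype classes (out of 4 × 4 = 16): C_P_ = 4×3 = 12; C_pp = 4×1 = 4
Apply the phenotype rules: C_P_ (12) → purple; C_pp (4) → white
Phenotype counts (out of 16): 12 purple, 4 white
white: 4 out of 16 → fraction 1/4
Expected count = 1/4 × 1200 = 300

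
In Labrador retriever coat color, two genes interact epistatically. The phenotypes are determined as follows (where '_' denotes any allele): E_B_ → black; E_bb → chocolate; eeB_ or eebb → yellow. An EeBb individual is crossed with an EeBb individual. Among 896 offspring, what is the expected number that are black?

Cross: EeBb × EeBb — consider each gene separately:
E gene: Ee × Ee → 1 EE, 2 Ee, 1 ee → 3 E_ : 1 ee (out of 4)
B gene: Bb × Bb → 1 BB, 2 Bb, 1 bb → 3 B_ : 1 bb (out of 4)
Genotype classes (out of 4 × 4 = 16): E_B_ = 3×3 = 9; E_bb = 3×1 = 3; eeB_ = 1×3 = 3; eebb = 1×1 = 1
Apply the phenotype rules: E_B_ (9) → black; E_bb (3) → chocolate; eeB_ (3) + eebb (1) → yellow
Phenotype counts (out of 16): 9 black, 3 chocolate, 4 yellow
black: 9 out of 16 → fraction 9/16
Expected count = 9/16 × 896 = 504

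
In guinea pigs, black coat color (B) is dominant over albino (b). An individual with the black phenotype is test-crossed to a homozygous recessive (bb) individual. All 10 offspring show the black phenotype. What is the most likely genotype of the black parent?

Test cross: ? × bb
All offspring are black.
If the unknown parent were heterozygous (Bb), about half of 10 offspring would be albino; none are. The unknown parent is most likely homozygous dominant (BB).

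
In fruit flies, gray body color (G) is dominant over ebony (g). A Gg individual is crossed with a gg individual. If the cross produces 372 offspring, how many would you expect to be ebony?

Punnett square for Gg × gg:
Offspring genotypes: 2 Gg, 2 gg
gray: 2, ebony: 2
ebony: 2 out of 4 → fraction 1/2
Expected count = 1/2 × 372 = 186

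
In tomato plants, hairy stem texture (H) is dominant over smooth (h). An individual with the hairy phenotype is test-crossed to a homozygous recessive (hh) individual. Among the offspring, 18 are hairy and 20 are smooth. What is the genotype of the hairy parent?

Test cross: ? × hh
Offspring: 18 hairy, 20 smooth — approximately 1:1.
A 1:1 ratio in a test cross indicates the unknown parent is heterozygous (Hh).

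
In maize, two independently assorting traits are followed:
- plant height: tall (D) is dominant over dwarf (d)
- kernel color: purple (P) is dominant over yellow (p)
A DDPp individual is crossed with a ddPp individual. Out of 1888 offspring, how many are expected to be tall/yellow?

Dihybrid cross DDPp × ddPp — consider each gene separately:
plant height: DD × dd → 4 Dd → 4 D_ (out of 4)
kernel color: Pp × Pp → 1 PP, 2 Pp, 1 pp → 3 P_ : 1 pp (out of 4)
Combine (counts out of 4 × 4 = 16): tall/purple (D_P_) = 4×3 = 12; tall/yellow (D_pp) = 4×1 = 4
Phenotype counts (out of 16): 12 tall/purple, 4 tall/yellow
tall/yellow: 4 out of 16 → fraction 1/4
Expected count = 1/4 × 1888 = 472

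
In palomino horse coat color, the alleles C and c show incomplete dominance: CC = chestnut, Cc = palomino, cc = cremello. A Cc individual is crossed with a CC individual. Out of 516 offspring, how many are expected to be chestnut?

Punnett square for Cc × CC:
Offspring genotypes: 2 CC, 2 Cc
Phenotype counts: 2 chestnut, 2 palomino
chestnut: 2 out of 4 → fraction 1/2
Expected count = 1/2 × 516 = 258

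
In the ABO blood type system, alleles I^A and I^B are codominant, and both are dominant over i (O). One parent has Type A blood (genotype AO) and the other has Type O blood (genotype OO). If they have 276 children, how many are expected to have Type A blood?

Cross: AO × OO
Possible offspring genotypes: 2 AO, 2 OO
Blood type counts: 2 Type A, 2 Type O
Probability of Type A: 2/4 = 1/2
Expected count = 1/2 × 276 = 138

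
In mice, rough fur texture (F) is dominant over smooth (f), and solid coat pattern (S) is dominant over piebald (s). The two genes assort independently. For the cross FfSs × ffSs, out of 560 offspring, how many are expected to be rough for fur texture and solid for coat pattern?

Dihybrid cross FfSs × ffSs — consider each gene separately:
fur texture: Ff × ff → 2 Ff, 2 ff → 2 F_ : 2 ff (out of 4)
coat pattern: Ss × Ss → 1 SS, 2 Ss, 1 ss → 3 S_ : 1 ss (out of 4)
Looking for: rough (F_) and solid (S_)
P(rough) = 2/4, P(solid) = 3/4
P(both) = 2/4 × 3/4 = 6/16 = 3/8
Expected count = 3/8 × 560 = 210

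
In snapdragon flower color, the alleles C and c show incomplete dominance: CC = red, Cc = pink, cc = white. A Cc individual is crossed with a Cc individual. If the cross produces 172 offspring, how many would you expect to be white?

Punnett square for Cc × Cc:
Offspring genotypes: 1 CC, 2 Cc, 1 cc
Phenotype counts: 1 red, 2 pink, 1 white
white: 1 out of 4 → fraction 1/4
Expected count = 1/4 × 172 = 43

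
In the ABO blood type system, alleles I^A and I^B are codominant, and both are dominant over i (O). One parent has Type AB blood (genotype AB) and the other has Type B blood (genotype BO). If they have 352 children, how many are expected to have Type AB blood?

Cross: AB × BO
Possible offspring genotypes: 1 AB, 1 AO, 1 BB, 1 BO
Blood type counts: 1 Type AB, 1 Type A, 2 Type B
Probability of Type AB: 1/4
Expected count = 1/4 × 352 = 88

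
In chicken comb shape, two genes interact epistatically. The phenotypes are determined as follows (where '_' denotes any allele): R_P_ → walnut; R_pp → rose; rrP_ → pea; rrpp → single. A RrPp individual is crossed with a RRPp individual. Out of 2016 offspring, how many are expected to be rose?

Cross: RrPp × RRPp — consider each gene separately:
R gene: Rr × RR → 2 RR, 2 Rr → 4 R_ (out of 4)
P gene: Pp × Pp → 1 PP, 2 Pp, 1 pp → 3 P_ : 1 pp (out of 4)
Genotype classes (out of 4 × 4 = 16): R_P_ = 4×3 = 12; R_pp = 4×1 = 4
Apply the phenotype rules: R_P_ (12) → walnut; R_pp (4) → rose
Phenotype counts (out of 16): 12 walnut, 4 rose
rose: 4 out of 16 → fraction 1/4
Expected count = 1/4 × 2016 = 504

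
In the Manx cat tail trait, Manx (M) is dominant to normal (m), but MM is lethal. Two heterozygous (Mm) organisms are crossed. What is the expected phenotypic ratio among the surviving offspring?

Cross: Mm × Mm
Punnett square offspring (before lethality): 1 MM, 2 Mm, 1 mm
The MM genotype is lethal (embryos die); surviving offspring: 2 Mm, 1 mm
Ratio: 2 Manx (tailless) : 1 normal-tailed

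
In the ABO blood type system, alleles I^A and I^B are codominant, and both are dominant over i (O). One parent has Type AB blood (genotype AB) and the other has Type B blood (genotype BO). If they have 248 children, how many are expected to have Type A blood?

Cross: AB × BO
Possible offspring genotypes: 1 AB, 1 AO, 1 BB, 1 BO
Blood type counts: 1 Type AB, 1 Type A, 2 Type B
Probability of Type A: 1/4
Expected count = 1/4 × 248 = 62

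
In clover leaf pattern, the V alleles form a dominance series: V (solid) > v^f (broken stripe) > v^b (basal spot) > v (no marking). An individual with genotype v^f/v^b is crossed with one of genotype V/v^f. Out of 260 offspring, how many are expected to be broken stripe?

Cross: v^f/v^b × V/v^f
Allele dominance: V > v^f > v^b > v
Offspring genotypes: 1 V/v^f, 1 v^f/v^f, 1 V/v^b, 1 v^f/v^b
Phenotype counts: 2 solid, 2 broken stripe
broken stripe: 2 out of 4 → fraction 1/2
Expected count = 1/2 × 260 = 130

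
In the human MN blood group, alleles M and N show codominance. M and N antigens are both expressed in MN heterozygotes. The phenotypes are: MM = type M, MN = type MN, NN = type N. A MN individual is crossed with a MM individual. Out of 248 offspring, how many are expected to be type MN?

Punnett square for MN × MM:
Offspring genotypes: 2 MM, 2 MN
Phenotype counts: 2 type M, 2 type MN
type MN: 2 out of 4 → fraction 1/2
Expected count = 1/2 × 248 = 124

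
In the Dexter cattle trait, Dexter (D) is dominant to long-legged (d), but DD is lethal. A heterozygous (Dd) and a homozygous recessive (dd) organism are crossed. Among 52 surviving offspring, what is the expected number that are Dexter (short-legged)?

Cross: Dd × dd
Punnett square offspring (before lethality): 2 Dd, 2 dd
No DD offspring are produced in this cross.
Dexter (short-legged): 2 out of 4 → fraction 1/2
Expected count = 1/2 × 52 = 26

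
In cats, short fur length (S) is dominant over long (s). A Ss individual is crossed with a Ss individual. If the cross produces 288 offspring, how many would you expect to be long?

Punnett square for Ss × Ss:
Offspring genotypes: 1 SS, 2 Ss, 1 ss
short: 3, long: 1
long: 1 out of 4 → fraction 1/4
Expected count = 1/4 × 288 = 72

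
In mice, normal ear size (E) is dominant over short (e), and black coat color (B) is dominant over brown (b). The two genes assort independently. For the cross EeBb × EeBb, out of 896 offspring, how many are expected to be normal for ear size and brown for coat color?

Dihybrid cross EeBb × EeBb — consider each gene separately:
ear size: Ee × Ee → 1 EE, 2 Ee, 1 ee → 3 E_ : 1 ee (out of 4)
coat color: Bb × Bb → 1 BB, 2 Bb, 1 bb → 3 B_ : 1 bb (out of 4)
Looking for: normal (E_) and brown (bb)
P(normal) = 3/4, P(brown) = 1/4
P(both) = 3/4 × 1/4 = 3/16
Expected count = 3/16 × 896 = 168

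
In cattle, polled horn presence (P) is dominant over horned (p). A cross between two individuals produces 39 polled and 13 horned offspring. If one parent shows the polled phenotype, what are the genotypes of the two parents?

Observed offspring: 39 polled, 13 horned
The observed ratio simplifies to 3:1. Horned (pp) offspring appear, so each parent must contribute one p allele. The parent stated to show polled carries P, so it is Pp. The other parent is then either Pp or pp: Pp × pp would give a 1:1 split, whereas Pp × Pp gives 3:1 — matching the data. So both parents are heterozygous (Pp × Pp).
Parent genotypes: Pp × Pp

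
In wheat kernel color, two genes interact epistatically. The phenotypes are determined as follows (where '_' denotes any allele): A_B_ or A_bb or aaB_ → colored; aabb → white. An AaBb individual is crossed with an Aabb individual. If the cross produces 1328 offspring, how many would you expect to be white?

Cross: AaBb × Aabb — consider each gene separately:
A gene: Aa × Aa → 1 AA, 2 Aa, 1 aa → 3 A_ : 1 aa (out of 4)
B gene: Bb × bb → 2 Bb, 2 bb → 2 B_ : 2 bb (out of 4)
Genotype classes (out of 4 × 4 = 16): A_B_ = 3×2 = 6; A_bb = 3×2 = 6; aaB_ = 1×2 = 2; aabb = 1×2 = 2
Apply the phenotype rules: A_B_ (6) + A_bb (6) + aaB_ (2) → colored; aabb (2) → white
Phenotype counts (out of 16): 14 colored, 2 white
white: 2 out of 16 → fraction 1/8
Expected count = 1/8 × 1328 = 166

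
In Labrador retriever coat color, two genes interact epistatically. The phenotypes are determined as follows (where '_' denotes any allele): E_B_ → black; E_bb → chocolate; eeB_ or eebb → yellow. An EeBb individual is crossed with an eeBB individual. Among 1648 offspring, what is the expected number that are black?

Cross: EeBb × eeBB — consider each gene separately:
E gene: Ee × ee → 2 Ee, 2 ee → 2 E_ : 2 ee (out of 4)
B gene: Bb × BB → 2 BB, 2 Bb → 4 B_ (out of 4)
Genotype classes (out of 4 × 4 = 16): E_B_ = 2×4 = 8; eeB_ = 2×4 = 8
Apply the phenotype rules: E_B_ (8) → black; eeB_ (8) → yellow
Phenotype counts (out of 16): 8 black, 8 yellow
black: 8 out of 16 → fraction 1/2
Expected count = 1/2 × 1648 = 824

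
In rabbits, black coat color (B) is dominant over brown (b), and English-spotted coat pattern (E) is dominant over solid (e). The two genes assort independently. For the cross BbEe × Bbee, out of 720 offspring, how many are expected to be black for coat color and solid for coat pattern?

Dihybrid cross BbEe × Bbee — consider each gene separately:
coat color: Bb × Bb → 1 BB, 2 Bb, 1 bb → 3 B_ : 1 bb (out of 4)
coat pattern: Ee × ee → 2 Ee, 2 ee → 2 E_ : 2 ee (out of 4)
Looking for: black (B_) and solid (ee)
P(black) = 3/4, P(solid) = 2/4
P(both) = 3/4 × 2/4 = 6/16 = 3/8
Expected count = 3/8 × 720 = 270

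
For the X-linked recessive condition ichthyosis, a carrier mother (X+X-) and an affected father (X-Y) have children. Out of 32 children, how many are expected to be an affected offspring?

Cross: X+X- × X-Y
Offspring: 1 X+X-, 1 X+Y, 1 X-X-, 1 X-Y
Probability of an affected offspring: 2/4 = 1/2
Expected count = 1/2 × 32 = 16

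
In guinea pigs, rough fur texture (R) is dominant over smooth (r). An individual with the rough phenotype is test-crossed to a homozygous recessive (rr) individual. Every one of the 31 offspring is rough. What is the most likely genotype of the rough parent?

Test cross: ? × rr
All offspring are rough.
If the unknown parent were heterozygous (Rr), about half of 31 offspring would be smooth; none are. The unknown parent is most likely homozygous dominant (RR).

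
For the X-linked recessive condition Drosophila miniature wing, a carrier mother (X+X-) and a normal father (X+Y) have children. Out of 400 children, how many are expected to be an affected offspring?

Cross: X+X- × X+Y
Offspring: 1 X+X+, 1 X+Y, 1 X+X-, 1 X-Y
Probability of an affected offspring: 1/4
Expected count = 1/4 × 400 = 100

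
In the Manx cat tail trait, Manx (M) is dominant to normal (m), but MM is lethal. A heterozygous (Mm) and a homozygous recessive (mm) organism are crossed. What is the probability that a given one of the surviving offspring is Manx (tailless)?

Cross: Mm × mm
Punnett square offspring (before lethality): 2 Mm, 2 mm
No MM offspring are produced in this cross.
Manx (tailless): 2 out of 4
Probability: 2/4 = 1/2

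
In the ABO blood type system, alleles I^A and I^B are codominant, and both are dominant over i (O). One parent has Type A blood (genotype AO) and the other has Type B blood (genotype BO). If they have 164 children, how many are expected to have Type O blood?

Cross: AO × BO
Possible offspring genotypes: 1 AB, 1 AO, 1 BO, 1 OO
Blood type counts: 1 Type AB, 1 Type A, 1 Type B, 1 Type O
Probability of Type O: 1/4
Expected count = 1/4 × 164 = 41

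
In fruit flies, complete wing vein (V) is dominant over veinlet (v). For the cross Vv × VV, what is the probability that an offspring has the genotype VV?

Punnett square for Vv × VV:
Offspring genotypes: 2 VV, 2 Vv
Total offspring: 4
Count with target: 2
Probability: 2/4 = 1/2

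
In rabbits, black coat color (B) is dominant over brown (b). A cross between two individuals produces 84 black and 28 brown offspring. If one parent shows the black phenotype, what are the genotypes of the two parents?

Observed offspring: 84 black, 28 brown
The observed ratio simplifies to 3:1. Brown (bb) offspring appear, so each parent must contribute one b allele. The parent stated to show black carries B, so it is Bb. The other parent is then either Bb or bb: Bb × bb would give a 1:1 split, whereas Bb × Bb gives 3:1 — matching the data. So both parents are heterozygous (Bb × Bb).
Parent genotypes: Bb × Bb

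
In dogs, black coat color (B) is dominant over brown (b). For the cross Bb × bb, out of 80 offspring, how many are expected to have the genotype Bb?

Punnett square for Bb × bb:
Offspring genotypes: 2 Bb, 2 bb
Total offspring: 4
Count with target: 2
Probability: 2/4 = 1/2
Expected count = 1/2 × 80 = 40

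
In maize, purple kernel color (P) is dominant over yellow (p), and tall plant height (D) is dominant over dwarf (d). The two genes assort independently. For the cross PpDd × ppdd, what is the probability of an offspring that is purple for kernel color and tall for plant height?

Dihybrid cross PpDd × ppdd — consider each gene separately:
kernel color: Pp × pp → 2 Pp, 2 pp → 2 P_ : 2 pp (out of 4)
plant height: Dd × dd → 2 Dd, 2 dd → 2 D_ : 2 dd (out of 4)
Looking for: purple (P_) and tall (D_)
P(purple) = 2/4, P(tall) = 2/4
P(both) = 2/4 × 2/4 = 4/16 = 1/4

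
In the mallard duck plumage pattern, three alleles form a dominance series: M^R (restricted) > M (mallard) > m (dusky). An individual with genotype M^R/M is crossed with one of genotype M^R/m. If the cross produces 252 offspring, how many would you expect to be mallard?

Cross: M^R/M × M^R/m
Allele dominance: M^R > M > m
Offspring genotypes: 1 M^R/M^R, 1 M^R/m, 1 M^R/M, 1 M/m
Phenotype counts: 3 restricted, 1 mallard
mallard: 1 out of 4 → fraction 1/4
Expected count = 1/4 × 252 = 63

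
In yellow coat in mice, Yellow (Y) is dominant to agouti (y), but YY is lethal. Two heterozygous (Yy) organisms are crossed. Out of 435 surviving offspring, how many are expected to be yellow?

Cross: Yy × Yy
Punnett square offspring (before lethality): 1 YY, 2 Yy, 1 yy
The YY genotype is lethal (embryos die); surviving offspring: 2 Yy, 1 yy
yellow: 2 out of 3 → fraction 2/3
Expected count = 2/3 × 435 = 290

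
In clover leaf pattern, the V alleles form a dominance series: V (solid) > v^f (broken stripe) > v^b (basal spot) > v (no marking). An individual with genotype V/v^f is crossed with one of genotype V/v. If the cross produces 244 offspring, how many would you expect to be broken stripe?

Cross: V/v^f × V/v
Allele dominance: V > v^f > v^b > v
Offspring genotypes: 1 V/V, 1 V/v, 1 V/v^f, 1 v^f/v
Phenotype counts: 3 solid, 1 broken stripe
broken stripe: 1 out of 4 → fraction 1/4
Expected count = 1/4 × 244 = 61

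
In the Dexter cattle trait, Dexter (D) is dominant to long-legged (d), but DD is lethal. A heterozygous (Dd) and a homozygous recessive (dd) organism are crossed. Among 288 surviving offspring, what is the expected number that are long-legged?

Cross: Dd × dd
Punnett square offspring (before lethality): 2 Dd, 2 dd
No DD offspring are produced in this cross.
long-legged: 2 out of 4 → fraction 1/2
Expected count = 1/2 × 288 = 144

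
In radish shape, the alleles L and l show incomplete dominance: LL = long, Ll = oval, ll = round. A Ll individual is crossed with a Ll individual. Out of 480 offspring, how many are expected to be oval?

Punnett square for Ll × Ll:
Offspring genotypes: 1 LL, 2 Ll, 1 ll
Phenotype counts: 1 long, 2 oval, 1 round
oval: 2 out of 4 → fraction 1/2
Expected count = 1/2 × 480 = 240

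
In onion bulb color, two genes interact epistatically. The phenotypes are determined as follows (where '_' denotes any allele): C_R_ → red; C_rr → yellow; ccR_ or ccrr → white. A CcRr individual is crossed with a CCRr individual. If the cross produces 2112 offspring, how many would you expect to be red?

Cross: CcRr × CCRr — consider each gene separately:
C gene: Cc × CC → 2 CC, 2 Cc → 4 C_ (out of 4)
R gene: Rr × Rr → 1 RR, 2 Rr, 1 rr → 3 R_ : 1 rr (out of 4)
Genotype classes (out of 4 × 4 = 16): C_R_ = 4×3 = 12; C_rr = 4×1 = 4
Apply the phenotype rules: C_R_ (12) → red; C_rr (4) → yellow
Phenotype counts (out of 16): 12 red, 4 yellow
red: 12 out of 16 → fraction 3/4
Expected count = 3/4 × 2112 = 1584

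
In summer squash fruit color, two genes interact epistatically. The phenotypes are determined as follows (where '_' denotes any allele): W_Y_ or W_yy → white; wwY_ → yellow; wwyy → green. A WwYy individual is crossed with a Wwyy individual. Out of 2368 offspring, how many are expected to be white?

Cross: WwYy × Wwyy — consider each gene separately:
W gene: Ww × Ww → 1 WW, 2 Ww, 1 ww → 3 W_ : 1 ww (out of 4)
Y gene: Yy × yy → 2 Yy, 2 yy → 2 Y_ : 2 yy (out of 4)
Genotype classes (out of 4 × 4 = 16): W_Y_ = 3×2 = 6; W_yy = 3×2 = 6; wwY_ = 1×2 = 2; wwyy = 1×2 = 2
Apply the phenotype rules: W_Y_ (6) + W_yy (6) → white; wwY_ (2) → yellow; wwyy (2) → green
Phenotype counts (out of 16): 12 white, 2 yellow, 2 green
white: 12 out of 16 → fraction 3/4
Expected count = 3/4 × 2368 = 1776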